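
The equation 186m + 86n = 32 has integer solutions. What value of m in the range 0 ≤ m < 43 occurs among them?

Reduce mod 86: 186m ≡ 32 (mod 86). With g = gcd(186, 86) = 2 dividing 32, divide through: 93m ≡ 16 (mod 43).
Since gcd(93, 43) = 1, m ≡ 16·(93)⁻¹ ≡ 33 (mod 43). Smallest non-negative: 33.

33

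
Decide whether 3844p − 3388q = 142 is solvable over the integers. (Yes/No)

No

By Bézout, 3844p − 3388q = 142 has integer solutions iff gcd(3844, 3388) | 142.
Euclid: 3844 = 1·3388 + 456; 3388 = 7·456 + 196; 456 = 2·196 + 64; 196 = 3·64 + 4; 64 = 16·4 + 0. gcd = 4; 142 mod 4 = 2. No.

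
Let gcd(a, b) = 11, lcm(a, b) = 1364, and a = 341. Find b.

Using ab = gcd(a,b)·lcm(a,b) = 11·1364 = 15004, we get b = 15004/341 = 44.

44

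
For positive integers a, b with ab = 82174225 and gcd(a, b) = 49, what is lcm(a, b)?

Since gcd(a,b)·lcm(a,b) = ab, lcm = 82174225/49 = 1677025.

1677025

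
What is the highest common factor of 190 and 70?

10

Euclid: 190 = 2·70 + 50; 70 = 1·50 + 20; 50 = 2·20 + 10; 20 = 2·10 + 0. Last nonzero remainder: 10.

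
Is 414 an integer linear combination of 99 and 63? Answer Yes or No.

gcd(99, 63): 99 = 1·63 + 36; 63 = 1·36 + 27; 36 = 1·27 + 9; 27 = 3·9 + 0 → 9
9 divides 414, so a solution exists.

Yes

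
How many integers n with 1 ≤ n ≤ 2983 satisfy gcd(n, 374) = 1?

1276

Prime factors of 374: 2, 11, 17. Count integers ≤ 2983 divisible by none of them.
By inclusion–exclusion: 2983 − ⌊2983/2⌋ − ⌊2983/11⌋ − ⌊2983/17⌋ + ⌊2983/22⌋ + ⌊2983/34⌋ + ⌊2983/187⌋ − ⌊2983/374⌋ = 1276.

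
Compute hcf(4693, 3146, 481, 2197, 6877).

13

gcd(4693, 3146): 4693 = 1·3146 + 1547; 3146 = 2·1547 + 52; 1547 = 29·52 + 39; 52 = 1·39 + 13; 39 = 3·13 + 0 → 13
gcd(13, 481): 481 = 37·13 + 0 → 13
gcd(13, 2197): 2197 = 169·13 + 0 → 13
gcd(13, 6877): 6877 = 529·13 + 0 → 13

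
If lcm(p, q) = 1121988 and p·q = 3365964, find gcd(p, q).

3

gcd·lcm = product, so gcd = 3365964/1121988 = 3.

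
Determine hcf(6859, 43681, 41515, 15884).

6859 = 19³; 43681 = 11² · 19²; 41515 = 5 · 19² · 23; 15884 = 2² · 11 · 19²
gcd takes min exponent of each prime: 19² = 361

361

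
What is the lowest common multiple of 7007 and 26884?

gcd first: 26884 = 3·7007 + 5863; 7007 = 1·5863 + 1144; 5863 = 5·1144 + 143; 1144 = 8·143 + 0 → gcd = 143
lcm = 7007·26884/gcd = 188376188/143 = 1317316

1317316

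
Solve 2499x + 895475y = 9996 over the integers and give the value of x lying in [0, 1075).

gcd(2499, 895475) = 833 (Euclid: 895475 = 358·2499 + 833; 2499 = 3·833 + 0), and 833 | 9996.
Extended Euclid: 2499·(-358) + 895475·(1) = 833. Scale by 12: x₀ = -4296.
General solution x = x₀ + 1075t; reducing mod 1075 gives x = 4 (and y = 0).

4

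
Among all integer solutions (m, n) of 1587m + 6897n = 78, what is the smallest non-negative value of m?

Euclid: 6897 = 4·1587 + 549; 1587 = 2·549 + 489; 549 = 1·489 + 60; 489 = 8·60 + 9; 60 = 6·9 + 6; 9 = 1·6 + 3; 6 = 2·3 + 0 → gcd = 3; 78 = 3·26.
Back-substitution yields 1587·(804) + 6897·(-185) = 3, so one solution is m = 804·26 = 20904, n = -185·26 = -4810.
Solutions in m differ by 6897/3 = 2299; the one in [0, 2299) is 20904 mod 2299 = 213.

213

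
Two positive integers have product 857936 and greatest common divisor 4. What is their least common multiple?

For any two positive integers, gcd × lcm equals their product. Hence lcm = 857936 / 4 = 214484.

214484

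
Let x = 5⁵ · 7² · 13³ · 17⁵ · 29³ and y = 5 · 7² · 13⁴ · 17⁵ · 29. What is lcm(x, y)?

max exponent per prime: 5⁵ · 7² · 13⁴ · 17⁵ · 29³ = 151446106119366865625

151446106119366865625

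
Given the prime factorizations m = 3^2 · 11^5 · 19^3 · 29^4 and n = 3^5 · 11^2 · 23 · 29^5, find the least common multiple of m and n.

126633417579345842649

max exponent per prime: 3^5 · 11^5 · 19^3 · 23 · 29^5 = 126633417579345842649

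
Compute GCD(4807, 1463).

4807 = 11 · 19 · 23
1463 = 7 · 11 · 19
Common: 11 · 19 = 209

209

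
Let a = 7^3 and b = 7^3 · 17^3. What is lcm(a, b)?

1685159

max exponent per prime: 7^3 · 17^3 = 1685159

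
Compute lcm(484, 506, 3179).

3217148

484 = 2² · 11²; 506 = 2 · 11 · 23; 3179 = 11 · 17²
lcm takes max exponent of each prime: 2² · 11² · 17² · 23 = 3217148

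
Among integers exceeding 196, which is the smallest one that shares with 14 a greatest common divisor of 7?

203

Multiples of 7 above 196: 7·29, 7·30, … . Need the cofactor coprime to 14/7 = 2.
Checking s = 29, 30, … the first with gcd(s, 2) = 1 is s = 29, giving 203.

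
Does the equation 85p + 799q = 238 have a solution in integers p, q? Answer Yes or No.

Yes

gcd(85, 799): 799 = 9·85 + 34; 85 = 2·34 + 17; 34 = 2·17 + 0 → 17
17 divides 238, so a solution exists.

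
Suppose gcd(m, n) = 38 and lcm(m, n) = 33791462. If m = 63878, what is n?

m·n = gcd·lcm = 38·33791462 = 1284075556, so n = 1284075556/63878 = 20102.

20102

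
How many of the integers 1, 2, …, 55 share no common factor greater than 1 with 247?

49

Prime factors of 247: 13, 19. Count integers ≤ 55 divisible by none of them.
By inclusion–exclusion: 55 − ⌊55/13⌋ − ⌊55/19⌋ + ⌊55/247⌋ = 49.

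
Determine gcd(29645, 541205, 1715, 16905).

gcd(29645, 541205): 541205 = 18·29645 + 7595; 29645 = 3·7595 + 6860; 7595 = 1·6860 + 735; 6860 = 9·735 + 245; 735 = 3·245 + 0 → 245
gcd(245, 1715): 1715 = 7·245 + 0 → 245
gcd(245, 16905): 16905 = 69·245 + 0 → 245

245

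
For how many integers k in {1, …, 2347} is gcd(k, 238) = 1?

947

238 = 2·7·17. Inclusion–exclusion on these primes:
2347 − ⌊2347/2⌋ − ⌊2347/7⌋ − ⌊2347/17⌋ + ⌊2347/14⌋ + ⌊2347/34⌋ + ⌊2347/119⌋ − ⌊2347/238⌋ = 947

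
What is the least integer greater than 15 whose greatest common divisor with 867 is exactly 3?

gcd(m, 867) = 3 forces 3 | m; write m = 3s. Then gcd(3s, 3·289) = 3·gcd(s, 289), so need gcd(s, 289) = 1.
3s > 15 gives s ≥ 6. The least s ≥ 6 coprime to 289 is 6, so m = 3·6 = 18.

18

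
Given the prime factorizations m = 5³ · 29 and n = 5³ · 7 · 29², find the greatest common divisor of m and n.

min exponent per shared prime: 5³ · 29 = 3625

3625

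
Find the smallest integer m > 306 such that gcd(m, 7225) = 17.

323

gcd(m, 7225) = 17 forces 17 | m; write m = 17s. Then gcd(17s, 17·425) = 17·gcd(s, 425), so need gcd(s, 425) = 1.
17s > 306 gives s ≥ 19. The least s ≥ 19 coprime to 425 is 19, so m = 17·19 = 323.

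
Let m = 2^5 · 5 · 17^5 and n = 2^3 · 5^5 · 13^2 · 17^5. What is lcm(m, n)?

23995583300000

max exponent per prime: 2^5 · 5^5 · 13^2 · 17^5 = 23995583300000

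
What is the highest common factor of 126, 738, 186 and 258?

6

126 = 2 · 3² · 7; 738 = 2 · 3² · 41; 186 = 2 · 3 · 31; 258 = 2 · 3 · 43
gcd takes min exponent of each prime: 2 · 3 = 6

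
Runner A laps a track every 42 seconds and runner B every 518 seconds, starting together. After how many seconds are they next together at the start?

42 = 2 · 3 · 7; 518 = 2 · 7 · 37
max exponents: 2 · 3 · 7 · 37 = 1554

1554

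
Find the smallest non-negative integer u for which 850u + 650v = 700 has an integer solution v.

10

gcd(850, 650) = 50 (Euclid: 850 = 1·650 + 200; 650 = 3·200 + 50; 200 = 4·50 + 0), and 50 | 700.
Extended Euclid: 850·(-3) + 650·(4) = 50. Scale by 14: u₀ = -42.
General solution u = u₀ + 13t; reducing mod 13 gives u = 10 (and v = -12).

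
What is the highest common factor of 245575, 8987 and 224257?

245575 = 5² · 11 · 19 · 47; 8987 = 11 · 19 · 43; 224257 = 11 · 19 · 29 · 37
gcd takes min exponent of each prime: 11 · 19 = 209

209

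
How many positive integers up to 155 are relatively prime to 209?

133

209 = 11·19. Inclusion–exclusion on these primes:
155 − ⌊155/11⌋ − ⌊155/19⌋ + ⌊155/209⌋ = 133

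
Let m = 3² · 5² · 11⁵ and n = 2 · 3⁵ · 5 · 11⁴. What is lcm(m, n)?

1956769650

max exponent per prime: 2 · 3⁵ · 5² · 11⁵ = 1956769650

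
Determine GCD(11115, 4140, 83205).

11115 = 3² · 5 · 13 · 19; 4140 = 2² · 3² · 5 · 23; 83205 = 3² · 5 · 43²
gcd takes min exponent of each prime: 3² · 5 = 45

45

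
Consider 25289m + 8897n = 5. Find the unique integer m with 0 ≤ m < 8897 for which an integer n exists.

gcd(25289, 8897) = 1 (Euclid: 25289 = 2·8897 + 7495; 8897 = 1·7495 + 1402; 7495 = 5·1402 + 485; 1402 = 2·485 + 432; 485 = 1·432 + 53; 432 = 8·53 + 8; 53 = 6·8 + 5; 8 = 1·5 + 3; 5 = 1·3 + 2; 3 = 1·2 + 1; 2 = 2·1 + 0), and 1 | 5.
Extended Euclid: 25289·(-3357) + 8897·(9542) = 1. Scale by 5: m₀ = -16785.
General solution m = m₀ + 8897t; reducing mod 8897 gives m = 1009 (and n = -2868).

1009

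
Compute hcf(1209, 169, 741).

13

gcd(1209, 169): 1209 = 7·169 + 26; 169 = 6·26 + 13; 26 = 2·13 + 0 → 13
gcd(13, 741): 741 = 57·13 + 0 → 13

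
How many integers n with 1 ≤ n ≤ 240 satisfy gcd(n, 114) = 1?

76

114 = 2·3·19. Inclusion–exclusion on these primes:
240 − ⌊240/2⌋ − ⌊240/3⌋ − ⌊240/19⌋ + ⌊240/6⌋ + ⌊240/38⌋ + ⌊240/57⌋ − ⌊240/114⌋ = 76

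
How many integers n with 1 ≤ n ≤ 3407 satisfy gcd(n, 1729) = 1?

Prime factors of 1729: 7, 13, 19. Count integers ≤ 3407 divisible by none of them.
By inclusion–exclusion: 3407 − ⌊3407/7⌋ − ⌊3407/13⌋ − ⌊3407/19⌋ + ⌊3407/91⌋ + ⌊3407/133⌋ + ⌊3407/247⌋ − ⌊3407/1729⌋ = 2554.

2554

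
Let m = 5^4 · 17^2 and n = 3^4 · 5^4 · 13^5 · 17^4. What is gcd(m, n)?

min exponent per shared prime: 5^4 · 17^2 = 180625

180625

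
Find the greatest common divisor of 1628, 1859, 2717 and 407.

gcd(1628, 1859): 1859 = 1·1628 + 231; 1628 = 7·231 + 11; 231 = 21·11 + 0 → 11
gcd(11, 2717): 2717 = 247·11 + 0 → 11
gcd(11, 407): 407 = 37·11 + 0 → 11

11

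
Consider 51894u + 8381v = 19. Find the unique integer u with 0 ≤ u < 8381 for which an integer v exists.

Euclid: 51894 = 6·8381 + 1608; 8381 = 5·1608 + 341; 1608 = 4·341 + 244; 341 = 1·244 + 97; 244 = 2·97 + 50; 97 = 1·50 + 47; 50 = 1·47 + 3; 47 = 15·3 + 2; 3 = 1·2 + 1; 2 = 2·1 + 0 → gcd = 1; 19 = 1·19.
Back-substitution yields 51894·(2851) + 8381·(-17653) = 1, so one solution is u = 2851·19 = 54169, v = -17653·19 = -335407.
Solutions in u differ by 8381/1 = 8381; the one in [0, 8381) is 54169 mod 8381 = 3883.

3883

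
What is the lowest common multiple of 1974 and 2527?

712614

1974 = 2 · 3 · 7 · 47; 2527 = 7 · 19²
max exponents: 2 · 3 · 7 · 19² · 47 = 712614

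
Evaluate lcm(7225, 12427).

310675

gcd first: 12427 = 1·7225 + 5202; 7225 = 1·5202 + 2023; 5202 = 2·2023 + 1156; 2023 = 1·1156 + 867; 1156 = 1·867 + 289; 867 = 3·289 + 0 → gcd = 289
lcm = 7225·12427/gcd = 89785075/289 = 310675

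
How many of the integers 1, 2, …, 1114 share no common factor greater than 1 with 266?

452

266 = 2·7·19. Inclusion–exclusion on these primes:
1114 − ⌊1114/2⌋ − ⌊1114/7⌋ − ⌊1114/19⌋ + ⌊1114/14⌋ + ⌊1114/38⌋ + ⌊1114/133⌋ − ⌊1114/266⌋ = 452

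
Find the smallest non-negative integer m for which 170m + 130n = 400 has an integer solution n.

Euclid: 170 = 1·130 + 40; 130 = 3·40 + 10; 40 = 4·10 + 0 → gcd = 10; 400 = 10·40.
Back-substitution yields 170·(-3) + 130·(4) = 10, so one solution is m = -3·40 = -120, n = 4·40 = 160.
Solutions in m differ by 130/10 = 13; the one in [0, 13) is -120 mod 13 = 10.

10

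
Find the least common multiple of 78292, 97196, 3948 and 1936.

1757833592592

78292 = 2² · 23² · 37; 97196 = 2² · 11 · 47²; 3948 = 2² · 3 · 7 · 47; 1936 = 2⁴ · 11²
lcm takes max exponent of each prime: 2⁴ · 3 · 7 · 11² · 23² · 37 · 47² = 1757833592592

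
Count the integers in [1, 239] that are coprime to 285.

Prime factors of 285: 3, 5, 19. Count integers ≤ 239 divisible by none of them.
By inclusion–exclusion: 239 − ⌊239/3⌋ − ⌊239/5⌋ − ⌊239/19⌋ + ⌊239/15⌋ + ⌊239/57⌋ + ⌊239/95⌋ − ⌊239/285⌋ = 122.

122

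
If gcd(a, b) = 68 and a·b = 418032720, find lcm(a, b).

For any two positive integers, gcd × lcm equals their product. Hence lcm = 418032720 / 68 = 6147540.

6147540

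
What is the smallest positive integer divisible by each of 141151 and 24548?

gcd first: 141151 = 5·24548 + 18411; 24548 = 1·18411 + 6137; 18411 = 3·6137 + 0 → gcd = 6137
lcm = 141151·24548/gcd = 3464974748/6137 = 564604

564604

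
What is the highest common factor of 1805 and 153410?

1805 = 5 · 19²
153410 = 2 · 5 · 23² · 29
Common: 5 = 5

5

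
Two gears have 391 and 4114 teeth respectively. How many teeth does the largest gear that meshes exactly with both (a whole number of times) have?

17

391 = 17 · 23
4114 = 2 · 11² · 17
Common: 17 = 17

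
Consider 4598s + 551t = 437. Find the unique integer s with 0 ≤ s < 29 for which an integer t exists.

11

Euclid: 4598 = 8·551 + 190; 551 = 2·190 + 171; 190 = 1·171 + 19; 171 = 9·19 + 0 → gcd = 19; 437 = 19·23.
Back-substitution yields 4598·(3) + 551·(-25) = 19, so one solution is s = 3·23 = 69, t = -25·23 = -575.
Solutions in s differ by 551/19 = 29; the one in [0, 29) is 69 mod 29 = 11.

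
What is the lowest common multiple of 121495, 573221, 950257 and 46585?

121495 = 5 · 11 · 47²; 573221 = 11 · 31 · 41²; 950257 = 7² · 11 · 41 · 43; 46585 = 5 · 7 · 11³
lcm takes max exponent of each prime: 5 · 7² · 11³ · 31 · 41² · 43 · 47² = 1614127060999915

1614127060999915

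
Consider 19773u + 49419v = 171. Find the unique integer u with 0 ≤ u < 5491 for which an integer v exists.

1862

gcd(19773, 49419) = 9 (Euclid: 49419 = 2·19773 + 9873; 19773 = 2·9873 + 27; 9873 = 365·27 + 18; 27 = 1·18 + 9; 18 = 2·9 + 0), and 9 | 171.
Extended Euclid: 19773·(1832) + 49419·(-733) = 9. Scale by 19: u₀ = 34808.
General solution u = u₀ + 5491t; reducing mod 5491 gives u = 1862 (and v = -745).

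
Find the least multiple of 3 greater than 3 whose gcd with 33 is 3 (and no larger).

Multiples of 3 above 3: 3·2, 3·3, … . Need the cofactor coprime to 33/3 = 11.
Checking s = 2, 3, … the first with gcd(s, 11) = 1 is s = 2, giving 6.

6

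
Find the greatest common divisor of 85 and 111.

85 = 5 · 17
111 = 3 · 37
Common: 1 = 1

1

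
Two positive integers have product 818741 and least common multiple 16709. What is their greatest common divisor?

49

From gcd × lcm = pq: gcd = 818741 / 16709 = 49.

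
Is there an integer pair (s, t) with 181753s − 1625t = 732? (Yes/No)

gcd(181753, 1625): 181753 = 111·1625 + 1378; 1625 = 1·1378 + 247; 1378 = 5·247 + 143; 247 = 1·143 + 104; 143 = 1·104 + 39; 104 = 2·39 + 26; 39 = 1·26 + 13; 26 = 2·13 + 0 → 13
13 does not divide 732, so a solution does not exist.

No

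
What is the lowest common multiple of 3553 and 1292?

14212

3553 = 11 · 17 · 19; 1292 = 2² · 17 · 19
max exponents: 2² · 11 · 17 · 19 = 14212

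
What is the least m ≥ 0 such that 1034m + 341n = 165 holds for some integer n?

15

Reduce mod 341: 1034m ≡ 165 (mod 341). With g = gcd(1034, 341) = 11 dividing 165, divide through: 94m ≡ 15 (mod 31).
Since gcd(94, 31) = 1, m ≡ 15·(94)⁻¹ ≡ 15 (mod 31). Smallest non-negative: 15.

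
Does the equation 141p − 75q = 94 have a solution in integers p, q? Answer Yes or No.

By Bézout, 141p − 75q = 94 has integer solutions iff gcd(141, 75) | 94.
Euclid: 141 = 1·75 + 66; 75 = 1·66 + 9; 66 = 7·9 + 3; 9 = 3·3 + 0. gcd = 3; 94 mod 3 = 1. No.

No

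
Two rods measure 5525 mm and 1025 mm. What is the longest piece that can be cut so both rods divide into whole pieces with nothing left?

5525 = 5² · 13 · 17
1025 = 5² · 41
Common: 5² = 25

25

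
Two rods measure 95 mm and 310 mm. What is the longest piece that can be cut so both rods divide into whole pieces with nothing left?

5

95 = 5 · 19
310 = 2 · 5 · 31
Common: 5 = 5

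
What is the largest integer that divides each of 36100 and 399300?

100

36100 = 2² · 5² · 19²
399300 = 2² · 3 · 5² · 11³
Common: 2² · 5² = 100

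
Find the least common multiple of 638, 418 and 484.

266684

638 = 2 · 11 · 29; 418 = 2 · 11 · 19; 484 = 2² · 11²
lcm takes max exponent of each prime: 2² · 11² · 19 · 29 = 266684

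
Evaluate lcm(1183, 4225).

gcd first: 4225 = 3·1183 + 676; 1183 = 1·676 + 507; 676 = 1·507 + 169; 507 = 3·169 + 0 → gcd = 169
lcm = 1183·4225/gcd = 4998175/169 = 29575

29575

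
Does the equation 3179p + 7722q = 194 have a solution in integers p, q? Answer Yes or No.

No

gcd(3179, 7722): 7722 = 2·3179 + 1364; 3179 = 2·1364 + 451; 1364 = 3·451 + 11; 451 = 41·11 + 0 → 11
11 does not divide 194, so a solution does not exist.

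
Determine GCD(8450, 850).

8450 = 2 · 5² · 13²
850 = 2 · 5² · 17
Common: 2 · 5² = 50

50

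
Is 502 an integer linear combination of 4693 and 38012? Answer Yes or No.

By Bézout, 4693p + 38012q = 502 has integer solutions iff gcd(4693, 38012) | 502.
Euclid: 38012 = 8·4693 + 468; 4693 = 10·468 + 13; 468 = 36·13 + 0. gcd = 13; 502 mod 13 = 8. No.

No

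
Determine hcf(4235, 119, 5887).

gcd(4235, 119): 4235 = 35·119 + 70; 119 = 1·70 + 49; 70 = 1·49 + 21; 49 = 2·21 + 7; 21 = 3·7 + 0 → 7
gcd(7, 5887): 5887 = 841·7 + 0 → 7

7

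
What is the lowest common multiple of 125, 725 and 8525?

1236125

lcm(125, 725) = 125·725/gcd = 90625/25 = 3625
lcm(3625, 8525) = 3625·8525/gcd = 30903125/25 = 1236125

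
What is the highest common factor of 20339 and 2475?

20339 = 11 · 43²
2475 = 3² · 5² · 11
Common: 11 = 11

11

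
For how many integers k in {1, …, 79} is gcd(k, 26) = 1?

37

Prime factors of 26: 2, 13. Count integers ≤ 79 divisible by none of them.
By inclusion–exclusion: 79 − ⌊79/2⌋ − ⌊79/13⌋ + ⌊79/26⌋ = 37.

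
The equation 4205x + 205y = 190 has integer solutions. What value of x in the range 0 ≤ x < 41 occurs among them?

35

Reduce mod 205: 4205x ≡ 190 (mod 205). With g = gcd(4205, 205) = 5 dividing 190, divide through: 841x ≡ 38 (mod 41).
Since gcd(841, 41) = 1, x ≡ 38·(841)⁻¹ ≡ 35 (mod 41). Smallest non-negative: 35.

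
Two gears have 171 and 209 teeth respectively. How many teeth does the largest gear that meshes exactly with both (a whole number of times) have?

171 = 3² · 19
209 = 11 · 19
Common: 19 = 19

19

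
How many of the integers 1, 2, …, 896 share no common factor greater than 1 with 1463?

661

Prime factors of 1463: 7, 11, 19. Count integers ≤ 896 divisible by none of them.
By inclusion–exclusion: 896 − ⌊896/7⌋ − ⌊896/11⌋ − ⌊896/19⌋ + ⌊896/77⌋ + ⌊896/133⌋ + ⌊896/209⌋ − ⌊896/1463⌋ = 661.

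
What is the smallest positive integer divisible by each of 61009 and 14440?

2440360

gcd first: 61009 = 4·14440 + 3249; 14440 = 4·3249 + 1444; 3249 = 2·1444 + 361; 1444 = 4·361 + 0 → gcd = 361
lcm = 61009·14440/gcd = 880969960/361 = 2440360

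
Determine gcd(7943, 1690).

169

7943 = 13² · 47
1690 = 2 · 5 · 13²
Common: 13² = 169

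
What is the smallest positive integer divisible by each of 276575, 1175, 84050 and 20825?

276575 = 5² · 13 · 23 · 37; 1175 = 5² · 47; 84050 = 2 · 5² · 41²; 20825 = 5² · 7² · 17
lcm takes max exponent of each prime: 2 · 5² · 7² · 13 · 17 · 23 · 37 · 41² · 47 = 36404367467650

36404367467650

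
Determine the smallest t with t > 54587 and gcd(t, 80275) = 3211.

gcd(t, 80275) = 3211 forces 3211 | t; write t = 3211s. Then gcd(3211s, 3211·25) = 3211·gcd(s, 25), so need gcd(s, 25) = 1.
3211s > 54587 gives s ≥ 18. The least s ≥ 18 coprime to 25 is 18, so t = 3211·18 = 57798.

57798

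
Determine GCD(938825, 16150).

Euclid: 938825 = 58·16150 + 2125; 16150 = 7·2125 + 1275; 2125 = 1·1275 + 850; 1275 = 1·850 + 425; 850 = 2·425 + 0. Last nonzero remainder: 425.

425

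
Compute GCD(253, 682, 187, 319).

gcd(253, 682): 682 = 2·253 + 176; 253 = 1·176 + 77; 176 = 2·77 + 22; 77 = 3·22 + 11; 22 = 2·11 + 0 → 11
gcd(11, 187): 187 = 17·11 + 0 → 11
gcd(11, 319): 319 = 29·11 + 0 → 11

11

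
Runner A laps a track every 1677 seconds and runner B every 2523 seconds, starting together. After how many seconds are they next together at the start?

1410357

gcd first: 2523 = 1·1677 + 846; 1677 = 1·846 + 831; 846 = 1·831 + 15; 831 = 55·15 + 6; 15 = 2·6 + 3; 6 = 2·3 + 0 → gcd = 3
lcm = 1677·2523/gcd = 4231071/3 = 1410357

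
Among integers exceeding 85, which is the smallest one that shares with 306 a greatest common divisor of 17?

119

gcd(x, 306) = 17 forces 17 | x; write x = 17s. Then gcd(17s, 17·18) = 17·gcd(s, 18), so need gcd(s, 18) = 1.
17s > 85 gives s ≥ 6. The least s ≥ 6 coprime to 18 is 7, so x = 17·7 = 119.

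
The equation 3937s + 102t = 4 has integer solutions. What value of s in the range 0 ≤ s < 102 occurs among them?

82

Reduce mod 102: 3937s ≡ 4 (mod 102). With g = gcd(3937, 102) = 1 dividing 4, divide through: 3937s ≡ 4 (mod 102).
Since gcd(3937, 102) = 1, s ≡ 4·(3937)⁻¹ ≡ 82 (mod 102). Smallest non-negative: 82.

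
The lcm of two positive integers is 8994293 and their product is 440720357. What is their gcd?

49

gcd·lcm = product, so gcd = 440720357/8994293 = 49.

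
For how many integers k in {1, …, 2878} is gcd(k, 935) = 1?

Prime factors of 935: 5, 11, 17. Count integers ≤ 2878 divisible by none of them.
By inclusion–exclusion: 2878 − ⌊2878/5⌋ − ⌊2878/11⌋ − ⌊2878/17⌋ + ⌊2878/55⌋ + ⌊2878/85⌋ + ⌊2878/187⌋ − ⌊2878/935⌋ = 1970.

1970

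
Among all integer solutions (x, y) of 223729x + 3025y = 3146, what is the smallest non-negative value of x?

Euclid: 223729 = 73·3025 + 2904; 3025 = 1·2904 + 121; 2904 = 24·121 + 0 → gcd = 121; 3146 = 121·26.
Back-substitution yields 223729·(-1) + 3025·(74) = 121, so one solution is x = -1·26 = -26, y = 74·26 = 1924.
Solutions in x differ by 3025/121 = 25; the one in [0, 25) is -26 mod 25 = 24.

24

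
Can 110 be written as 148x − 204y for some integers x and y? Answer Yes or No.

gcd(148, 204): 204 = 1·148 + 56; 148 = 2·56 + 36; 56 = 1·36 + 20; 36 = 1·20 + 16; 20 = 1·16 + 4; 16 = 4·4 + 0 → 4
4 does not divide 110, so a solution does not exist.

No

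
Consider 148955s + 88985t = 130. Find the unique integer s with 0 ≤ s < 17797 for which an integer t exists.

3211

Euclid: 148955 = 1·88985 + 59970; 88985 = 1·59970 + 29015; 59970 = 2·29015 + 1940; 29015 = 14·1940 + 1855; 1940 = 1·1855 + 85; 1855 = 21·85 + 70; 85 = 1·70 + 15; 70 = 4·15 + 10; 15 = 1·10 + 5; 10 = 2·5 + 0 → gcd = 5; 130 = 5·26.
Back-substitution yields 148955·(6284) + 88985·(-10519) = 5, so one solution is s = 6284·26 = 163384, t = -10519·26 = -273494.
Solutions in s differ by 88985/5 = 17797; the one in [0, 17797) is 163384 mod 17797 = 3211.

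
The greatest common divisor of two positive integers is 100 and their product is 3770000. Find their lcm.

Since gcd(p,q)·lcm(p,q) = pq, lcm = 3770000/100 = 37700.

37700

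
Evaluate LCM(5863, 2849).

gcd first: 5863 = 2·2849 + 165; 2849 = 17·165 + 44; 165 = 3·44 + 33; 44 = 1·33 + 11; 33 = 3·11 + 0 → gcd = 11
lcm = 5863·2849/gcd = 16703687/11 = 1518517

1518517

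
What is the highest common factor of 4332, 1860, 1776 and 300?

12

gcd(4332, 1860): 4332 = 2·1860 + 612; 1860 = 3·612 + 24; 612 = 25·24 + 12; 24 = 2·12 + 0 → 12
gcd(12, 1776): 1776 = 148·12 + 0 → 12
gcd(12, 300): 300 = 25·12 + 0 → 12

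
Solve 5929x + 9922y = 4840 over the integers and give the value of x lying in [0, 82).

46

Reduce mod 9922: 5929x ≡ 4840 (mod 9922). With g = gcd(5929, 9922) = 121 dividing 4840, divide through: 49x ≡ 40 (mod 82).
Since gcd(49, 82) = 1, x ≡ 40·(49)⁻¹ ≡ 46 (mod 82). Smallest non-negative: 46.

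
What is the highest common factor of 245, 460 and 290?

5

gcd(245, 460): 460 = 1·245 + 215; 245 = 1·215 + 30; 215 = 7·30 + 5; 30 = 6·5 + 0 → 5
gcd(5, 290): 290 = 58·5 + 0 → 5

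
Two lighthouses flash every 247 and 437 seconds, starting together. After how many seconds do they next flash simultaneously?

247 = 13 · 19; 437 = 19 · 23
max exponents: 13 · 19 · 23 = 5681

5681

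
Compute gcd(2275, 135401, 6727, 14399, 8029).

7

gcd(2275, 135401): 135401 = 59·2275 + 1176; 2275 = 1·1176 + 1099; 1176 = 1·1099 + 77; 1099 = 14·77 + 21; 77 = 3·21 + 14; 21 = 1·14 + 7; 14 = 2·7 + 0 → 7
gcd(7, 6727): 6727 = 961·7 + 0 → 7
gcd(7, 14399): 14399 = 2057·7 + 0 → 7
gcd(7, 8029): 8029 = 1147·7 + 0 → 7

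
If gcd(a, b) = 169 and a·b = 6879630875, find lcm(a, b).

Since gcd(a,b)·lcm(a,b) = ab, lcm = 6879630875/169 = 40707875.

40707875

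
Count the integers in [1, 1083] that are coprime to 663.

Prime factors of 663: 3, 13, 17. Count integers ≤ 1083 divisible by none of them.
By inclusion–exclusion: 1083 − ⌊1083/3⌋ − ⌊1083/13⌋ − ⌊1083/17⌋ + ⌊1083/39⌋ + ⌊1083/51⌋ + ⌊1083/221⌋ − ⌊1083/663⌋ = 627.

627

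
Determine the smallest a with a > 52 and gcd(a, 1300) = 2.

54

gcd(a, 1300) = 2 forces 2 | a; write a = 2s. Then gcd(2s, 2·650) = 2·gcd(s, 650), so need gcd(s, 650) = 1.
2s > 52 gives s ≥ 27. The least s ≥ 27 coprime to 650 is 27, so a = 2·27 = 54.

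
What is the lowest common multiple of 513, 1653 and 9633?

2514213

lcm(513, 1653) = 513·1653/gcd = 847989/57 = 14877
lcm(14877, 9633) = 14877·9633/gcd = 143310141/57 = 2514213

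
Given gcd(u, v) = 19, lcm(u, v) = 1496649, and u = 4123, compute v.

Using uv = gcd(u,v)·lcm(u,v) = 19·1496649 = 28436331, we get v = 28436331/4123 = 6897.

6897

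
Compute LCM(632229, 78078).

97363266

632229 = 3 · 13² · 29 · 43; 78078 = 2 · 3 · 7 · 11 · 13²
max exponents: 2 · 3 · 7 · 11 · 13² · 29 · 43 = 97363266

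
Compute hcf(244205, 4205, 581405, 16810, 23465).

5

gcd(244205, 4205): 244205 = 58·4205 + 315; 4205 = 13·315 + 110; 315 = 2·110 + 95; 110 = 1·95 + 15; 95 = 6·15 + 5; 15 = 3·5 + 0 → 5
gcd(5, 581405): 581405 = 116281·5 + 0 → 5
gcd(5, 16810): 16810 = 3362·5 + 0 → 5
gcd(5, 23465): 23465 = 4693·5 + 0 → 5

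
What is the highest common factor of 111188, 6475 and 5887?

gcd(111188, 6475): 111188 = 17·6475 + 1113; 6475 = 5·1113 + 910; 1113 = 1·910 + 203; 910 = 4·203 + 98; 203 = 2·98 + 7; 98 = 14·7 + 0 → 7
gcd(7, 5887): 5887 = 841·7 + 0 → 7

7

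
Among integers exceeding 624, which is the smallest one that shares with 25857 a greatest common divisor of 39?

gcd(m, 25857) = 39 forces 39 | m; write m = 39s. Then gcd(39s, 39·663) = 39·gcd(s, 663), so need gcd(s, 663) = 1.
39s > 624 gives s ≥ 17. The least s ≥ 17 coprime to 663 is 19, so m = 39·19 = 741.

741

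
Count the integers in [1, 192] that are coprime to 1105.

1105 = 5·13·17. Inclusion–exclusion on these primes:
192 − ⌊192/5⌋ − ⌊192/13⌋ − ⌊192/17⌋ + ⌊192/65⌋ + ⌊192/85⌋ + ⌊192/221⌋ − ⌊192/1105⌋ = 133

133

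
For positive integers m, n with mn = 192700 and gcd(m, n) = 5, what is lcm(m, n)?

For any two positive integers, gcd × lcm equals their product. Hence lcm = 192700 / 5 = 38540.

38540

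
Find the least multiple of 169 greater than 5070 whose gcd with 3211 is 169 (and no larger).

gcd(t, 3211) = 169 forces 169 | t; write t = 169s. Then gcd(169s, 169·19) = 169·gcd(s, 19), so need gcd(s, 19) = 1.
169s > 5070 gives s ≥ 31. The least s ≥ 31 coprime to 19 is 31, so t = 169·31 = 5239.

5239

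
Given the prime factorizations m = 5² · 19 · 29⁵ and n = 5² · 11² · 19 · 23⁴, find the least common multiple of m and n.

329898479209084775

max exponent per prime: 5² · 11² · 19 · 23⁴ · 29⁵ = 329898479209084775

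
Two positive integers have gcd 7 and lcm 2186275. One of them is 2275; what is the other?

m·n = gcd·lcm = 7·2186275 = 15303925, so n = 15303925/2275 = 6727.

6727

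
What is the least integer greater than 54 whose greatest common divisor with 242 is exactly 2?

56

Multiples of 2 above 54: 2·28, 2·29, … . Need the cofactor coprime to 242/2 = 121.
Checking s = 28, 29, … the first with gcd(s, 121) = 1 is s = 28, giving 56.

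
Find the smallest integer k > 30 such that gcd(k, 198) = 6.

Multiples of 6 above 30: 6·6, 6·7, … . Need the cofactor coprime to 198/6 = 33.
Checking s = 6, 7, … the first with gcd(s, 33) = 1 is s = 7, giving 42.

42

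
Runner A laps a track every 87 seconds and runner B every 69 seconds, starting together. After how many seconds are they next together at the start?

2001

87 = 3 · 29; 69 = 3 · 23
max exponents: 3 · 23 · 29 = 2001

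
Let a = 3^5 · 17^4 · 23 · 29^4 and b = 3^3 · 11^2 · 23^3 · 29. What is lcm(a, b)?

21133081557109882701

max exponent per prime: 3^5 · 11^2 · 17^4 · 23^3 · 29^4 = 21133081557109882701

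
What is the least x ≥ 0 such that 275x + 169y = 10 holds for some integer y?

83

gcd(275, 169) = 1 (Euclid: 275 = 1·169 + 106; 169 = 1·106 + 63; 106 = 1·63 + 43; 63 = 1·43 + 20; 43 = 2·20 + 3; 20 = 6·3 + 2; 3 = 1·2 + 1; 2 = 2·1 + 0), and 1 | 10.
Extended Euclid: 275·(59) + 169·(-96) = 1. Scale by 10: x₀ = 590.
General solution x = x₀ + 169t; reducing mod 169 gives x = 83 (and y = -135).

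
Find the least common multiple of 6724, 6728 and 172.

6724 = 2² · 41²; 6728 = 2³ · 29²; 172 = 2² · 43
lcm takes max exponent of each prime: 2³ · 29² · 41² · 43 = 486320024

486320024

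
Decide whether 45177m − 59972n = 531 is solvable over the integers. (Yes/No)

No

By Bézout, 45177m − 59972n = 531 has integer solutions iff gcd(45177, 59972) | 531.
Euclid: 59972 = 1·45177 + 14795; 45177 = 3·14795 + 792; 14795 = 18·792 + 539; 792 = 1·539 + 253; 539 = 2·253 + 33; 253 = 7·33 + 22; 33 = 1·22 + 11; 22 = 2·11 + 0. gcd = 11; 531 mod 11 = 3. No.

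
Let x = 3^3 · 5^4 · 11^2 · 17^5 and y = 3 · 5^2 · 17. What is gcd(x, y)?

1275

min exponent per shared prime: 3 · 5^2 · 17 = 1275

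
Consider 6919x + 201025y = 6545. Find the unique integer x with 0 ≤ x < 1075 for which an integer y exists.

Euclid: 201025 = 29·6919 + 374; 6919 = 18·374 + 187; 374 = 2·187 + 0 → gcd = 187; 6545 = 187·35.
Back-substitution yields 6919·(523) + 201025·(-18) = 187, so one solution is x = 523·35 = 18305, y = -18·35 = -630.
Solutions in x differ by 201025/187 = 1075; the one in [0, 1075) is 18305 mod 1075 = 30.

30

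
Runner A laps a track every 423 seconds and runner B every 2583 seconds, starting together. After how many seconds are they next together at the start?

423 = 3² · 47; 2583 = 3² · 7 · 41
max exponents: 3² · 7 · 41 · 47 = 121401

121401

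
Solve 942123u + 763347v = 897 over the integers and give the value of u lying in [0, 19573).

gcd(942123, 763347) = 39 (Euclid: 942123 = 1·763347 + 178776; 763347 = 4·178776 + 48243; 178776 = 3·48243 + 34047; 48243 = 1·34047 + 14196; 34047 = 2·14196 + 5655; 14196 = 2·5655 + 2886; 5655 = 1·2886 + 2769; 2886 = 1·2769 + 117; 2769 = 23·117 + 78; 117 = 1·78 + 39; 78 = 2·39 + 0), and 39 | 897.
Extended Euclid: 942123·(-6614) + 763347·(8163) = 39. Scale by 23: u₀ = -152122.
General solution u = u₀ + 19573t; reducing mod 19573 gives u = 4462 (and v = -5507).

4462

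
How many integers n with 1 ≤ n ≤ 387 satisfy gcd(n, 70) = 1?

133

70 = 2·5·7. Inclusion–exclusion on these primes:
387 − ⌊387/2⌋ − ⌊387/5⌋ − ⌊387/7⌋ + ⌊387/10⌋ + ⌊387/14⌋ + ⌊387/35⌋ − ⌊387/70⌋ = 133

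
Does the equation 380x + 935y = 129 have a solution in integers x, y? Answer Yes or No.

No

gcd(380, 935): 935 = 2·380 + 175; 380 = 2·175 + 30; 175 = 5·30 + 25; 30 = 1·25 + 5; 25 = 5·5 + 0 → 5
5 does not divide 129, so a solution does not exist.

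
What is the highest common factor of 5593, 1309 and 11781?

5593 = 7 · 17 · 47; 1309 = 7 · 11 · 17; 11781 = 3² · 7 · 11 · 17
gcd takes min exponent of each prime: 7 · 17 = 119

119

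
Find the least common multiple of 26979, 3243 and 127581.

26979 = 3 · 17 · 23²; 3243 = 3 · 23 · 47; 127581 = 3 · 23 · 43²
lcm takes max exponent of each prime: 3 · 17 · 23² · 43² · 47 = 2344556037

2344556037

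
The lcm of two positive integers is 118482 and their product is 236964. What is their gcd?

2

From gcd × lcm = uv: gcd = 236964 / 118482 = 2.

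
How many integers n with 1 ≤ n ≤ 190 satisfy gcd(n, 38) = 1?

Prime factors of 38: 2, 19. Count integers ≤ 190 divisible by none of them.
By inclusion–exclusion: 190 − ⌊190/2⌋ − ⌊190/19⌋ + ⌊190/38⌋ = 90.

90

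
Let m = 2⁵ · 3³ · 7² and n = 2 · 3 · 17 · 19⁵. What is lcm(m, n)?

max exponent per prime: 2⁵ · 3³ · 7² · 17 · 19⁵ = 1782078163488

1782078163488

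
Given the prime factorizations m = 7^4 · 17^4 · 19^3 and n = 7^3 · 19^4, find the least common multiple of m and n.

max exponent per prime: 7^4 · 17^4 · 19^4 = 26133781118641

26133781118641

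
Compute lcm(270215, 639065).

34536989795

gcd first: 639065 = 2·270215 + 98635; 270215 = 2·98635 + 72945; 98635 = 1·72945 + 25690; 72945 = 2·25690 + 21565; 25690 = 1·21565 + 4125; 21565 = 5·4125 + 940; 4125 = 4·940 + 365; 940 = 2·365 + 210; 365 = 1·210 + 155; 210 = 1·155 + 55; 155 = 2·55 + 45; 55 = 1·45 + 10; 45 = 4·10 + 5; 10 = 2·5 + 0 → gcd = 5
lcm = 270215·639065/gcd = 172684948975/5 = 34536989795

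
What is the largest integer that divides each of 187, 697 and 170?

187 = 11 · 17; 697 = 17 · 41; 170 = 2 · 5 · 17
gcd takes min exponent of each prime: 17 = 17

17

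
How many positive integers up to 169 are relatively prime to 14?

Prime factors of 14: 2, 7. Count integers ≤ 169 divisible by none of them.
By inclusion–exclusion: 169 − ⌊169/2⌋ − ⌊169/7⌋ + ⌊169/14⌋ = 73.

73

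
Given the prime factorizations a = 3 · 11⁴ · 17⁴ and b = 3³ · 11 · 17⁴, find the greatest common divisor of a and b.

2756193

min exponent per shared prime: 3 · 11 · 17⁴ = 2756193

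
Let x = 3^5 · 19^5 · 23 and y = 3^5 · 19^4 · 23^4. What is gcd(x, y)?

728364069

min exponent per shared prime: 3^5 · 19^4 · 23 = 728364069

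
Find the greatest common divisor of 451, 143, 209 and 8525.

11

gcd(451, 143): 451 = 3·143 + 22; 143 = 6·22 + 11; 22 = 2·11 + 0 → 11
gcd(11, 209): 209 = 19·11 + 0 → 11
gcd(11, 8525): 8525 = 775·11 + 0 → 11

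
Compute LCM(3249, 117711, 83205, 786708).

837564703258140

3249 = 3² · 19²; 117711 = 3² · 11 · 29 · 41; 83205 = 3² · 5 · 43²; 786708 = 2² · 3² · 13 · 41²
lcm takes max exponent of each prime: 2² · 3² · 5 · 11 · 13 · 19² · 29 · 41² · 43² = 837564703258140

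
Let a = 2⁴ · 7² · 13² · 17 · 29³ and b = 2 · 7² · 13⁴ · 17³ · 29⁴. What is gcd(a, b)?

min exponent per shared prime: 2 · 7² · 13² · 17 · 29³ = 6866820506

6866820506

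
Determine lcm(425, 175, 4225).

502775

425 = 5² · 17; 175 = 5² · 7; 4225 = 5² · 13²
lcm takes max exponent of each prime: 5² · 7 · 13² · 17 = 502775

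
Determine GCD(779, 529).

1

Euclid: 779 = 1·529 + 250; 529 = 2·250 + 29; 250 = 8·29 + 18; 29 = 1·18 + 11; 18 = 1·11 + 7; 11 = 1·7 + 4; 7 = 1·4 + 3; 4 = 1·3 + 1; 3 = 3·1 + 0. Last nonzero remainder: 1.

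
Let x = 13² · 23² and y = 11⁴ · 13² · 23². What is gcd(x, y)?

89401

min exponent per shared prime: 13² · 23² = 89401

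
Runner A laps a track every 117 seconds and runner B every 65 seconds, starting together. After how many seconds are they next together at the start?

gcd first: 117 = 1·65 + 52; 65 = 1·52 + 13; 52 = 4·13 + 0 → gcd = 13
lcm = 117·65/gcd = 7605/13 = 585

585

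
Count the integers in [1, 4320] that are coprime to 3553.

3553 = 11·17·19. Inclusion–exclusion on these primes:
4320 − ⌊4320/11⌋ − ⌊4320/17⌋ − ⌊4320/19⌋ + ⌊4320/187⌋ + ⌊4320/209⌋ + ⌊4320/323⌋ − ⌊4320/3553⌋ = 3502

3502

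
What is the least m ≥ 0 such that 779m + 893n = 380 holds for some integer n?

Reduce mod 893: 779m ≡ 380 (mod 893). With g = gcd(779, 893) = 19 dividing 380, divide through: 41m ≡ 20 (mod 47).
Since gcd(41, 47) = 1, m ≡ 20·(41)⁻¹ ≡ 28 (mod 47). Smallest non-negative: 28.

28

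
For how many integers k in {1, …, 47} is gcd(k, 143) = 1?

40

143 = 11·13. Inclusion–exclusion on these primes:
47 − ⌊47/11⌋ − ⌊47/13⌋ + ⌊47/143⌋ = 40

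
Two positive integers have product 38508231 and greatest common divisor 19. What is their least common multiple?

For any two positive integers, gcd × lcm equals their product. Hence lcm = 38508231 / 19 = 2026749.

2026749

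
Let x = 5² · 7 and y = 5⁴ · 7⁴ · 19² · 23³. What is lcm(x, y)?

6591175679375

max exponent per prime: 5⁴ · 7⁴ · 19² · 23³ = 6591175679375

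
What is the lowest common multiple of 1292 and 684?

gcd first: 1292 = 1·684 + 608; 684 = 1·608 + 76; 608 = 8·76 + 0 → gcd = 76
lcm = 1292·684/gcd = 883728/76 = 11628

11628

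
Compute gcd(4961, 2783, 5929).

gcd(4961, 2783): 4961 = 1·2783 + 2178; 2783 = 1·2178 + 605; 2178 = 3·605 + 363; 605 = 1·363 + 242; 363 = 1·242 + 121; 242 = 2·121 + 0 → 121
gcd(121, 5929): 5929 = 49·121 + 0 → 121

121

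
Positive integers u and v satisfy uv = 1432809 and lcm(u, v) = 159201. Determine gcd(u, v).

From gcd × lcm = uv: gcd = 1432809 / 159201 = 9.

9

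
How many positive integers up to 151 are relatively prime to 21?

Prime factors of 21: 3, 7. Count integers ≤ 151 divisible by none of them.
By inclusion–exclusion: 151 − ⌊151/3⌋ − ⌊151/7⌋ + ⌊151/21⌋ = 87.

87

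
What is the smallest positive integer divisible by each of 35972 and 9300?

83634900

gcd first: 35972 = 3·9300 + 8072; 9300 = 1·8072 + 1228; 8072 = 6·1228 + 704; 1228 = 1·704 + 524; 704 = 1·524 + 180; 524 = 2·180 + 164; 180 = 1·164 + 16; 164 = 10·16 + 4; 16 = 4·4 + 0 → gcd = 4
lcm = 35972·9300/gcd = 334539600/4 = 83634900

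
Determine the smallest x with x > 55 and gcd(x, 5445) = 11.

77

5445 = 11·495. Any x with gcd(x, 5445) = 11 is a multiple of 11, say 11s, with s coprime to 495.
Need s > 55/11, so s ≥ 6. First s ≥ 6 with gcd(s, 495) = 1 is s = 7. Thus x = 11·7 = 77.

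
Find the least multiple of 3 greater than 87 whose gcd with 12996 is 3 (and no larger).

gcd(m, 12996) = 3 forces 3 | m; write m = 3s. Then gcd(3s, 3·4332) = 3·gcd(s, 4332), so need gcd(s, 4332) = 1.
3s > 87 gives s ≥ 30. The least s ≥ 30 coprime to 4332 is 31, so m = 3·31 = 93.

93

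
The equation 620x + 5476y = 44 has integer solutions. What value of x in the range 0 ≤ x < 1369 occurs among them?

583

Euclid: 5476 = 8·620 + 516; 620 = 1·516 + 104; 516 = 4·104 + 100; 104 = 1·100 + 4; 100 = 25·4 + 0 → gcd = 4; 44 = 4·11.
Back-substitution yields 620·(53) + 5476·(-6) = 4, so one solution is x = 53·11 = 583, y = -6·11 = -66.
Solutions in x differ by 5476/4 = 1369; the one in [0, 1369) is 583 mod 1369 = 583.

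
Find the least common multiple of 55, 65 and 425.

60775

55 = 5 · 11; 65 = 5 · 13; 425 = 5² · 17
lcm takes max exponent of each prime: 5² · 11 · 13 · 17 = 60775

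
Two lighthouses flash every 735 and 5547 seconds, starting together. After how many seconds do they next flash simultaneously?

1359015

735 = 3 · 5 · 7²; 5547 = 3 · 43²
max exponents: 3 · 5 · 7² · 43² = 1359015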